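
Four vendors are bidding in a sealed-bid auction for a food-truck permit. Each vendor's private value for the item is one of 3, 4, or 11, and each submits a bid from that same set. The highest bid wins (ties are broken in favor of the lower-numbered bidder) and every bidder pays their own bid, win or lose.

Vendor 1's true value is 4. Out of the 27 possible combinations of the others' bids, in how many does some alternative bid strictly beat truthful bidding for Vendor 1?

20

Others bid (3, 3, 3): truth gives 0; bid 3 gives 1 > 0. Violating.
Others bid (3, 3, 11): truth gives -4; bid 3 gives -3 > -4. Violating.
Others bid (3, 4, 11): truth gives -4; bid 3 gives -3 > -4. Violating.
Others bid (3, 11, 3): truth gives -4; bid 3 gives -3 > -4. Violating.
Others bid (3, 3, 4): truth gives 0; no alternative beats it.
Others bid (3, 4, 3): truth gives 0; no alternative beats it.
(Checking all 27 profiles: 20 have a profitable deviation, 7 do not.)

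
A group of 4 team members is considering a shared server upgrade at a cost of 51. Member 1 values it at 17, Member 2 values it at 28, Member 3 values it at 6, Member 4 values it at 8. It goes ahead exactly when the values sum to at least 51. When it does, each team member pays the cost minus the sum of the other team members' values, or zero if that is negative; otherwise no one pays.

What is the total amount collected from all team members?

Total value 59 ≥ cost 51, so it is built.
Member 1: others sum to 42; max(0, 51 - 42) = 9.
Member 2: others sum to 31; max(0, 51 - 31) = 20.
Member 3: others sum to 53; max(0, 51 - 53) = 0.
Member 4: others sum to 51; max(0, 51 - 51) = 0.
Total collected = 9 + 20 + 0 + 0 = 29.

29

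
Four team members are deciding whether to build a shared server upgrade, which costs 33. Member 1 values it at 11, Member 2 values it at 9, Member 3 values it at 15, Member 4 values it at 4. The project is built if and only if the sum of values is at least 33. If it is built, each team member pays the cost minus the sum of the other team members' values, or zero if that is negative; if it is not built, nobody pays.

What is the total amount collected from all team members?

Total value 39 ≥ cost 33, so it is built.
Member 1: others sum to 28; max(0, 33 - 28) = 5.
Member 2: others sum to 30; max(0, 33 - 30) = 3.
Member 3: others sum to 24; max(0, 33 - 24) = 9.
Member 4: others sum to 35; max(0, 33 - 35) = 0.
Total collected = 5 + 3 + 9 + 0 = 17.

17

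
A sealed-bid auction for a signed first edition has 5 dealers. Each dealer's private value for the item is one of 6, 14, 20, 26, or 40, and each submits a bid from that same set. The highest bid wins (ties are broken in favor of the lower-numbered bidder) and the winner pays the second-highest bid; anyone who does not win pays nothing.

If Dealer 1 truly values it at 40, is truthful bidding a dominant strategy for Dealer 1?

Yes

Check each profile of the others' bids and compare truth against every alternative bid.
Others bid (6, 6, 6, 6): truth gives 34, best alternative gives 34.
Others bid (6, 6, 6, 14): truth gives 26, best alternative gives 26.
Others bid (6, 6, 14, 6): truth gives 26, best alternative gives 26.
Others bid (6, 6, 14, 14): truth gives 26, best alternative gives 26.
Others bid (6, 14, 6, 6): truth gives 26, best alternative gives 26.
Others bid (6, 14, 6, 14): truth gives 26, best alternative gives 26.
(Remaining 619 profiles checked similarly; truth is weakly best in each.)
In every case the truthful bid is at least as good as any alternative, so it is a dominant strategy.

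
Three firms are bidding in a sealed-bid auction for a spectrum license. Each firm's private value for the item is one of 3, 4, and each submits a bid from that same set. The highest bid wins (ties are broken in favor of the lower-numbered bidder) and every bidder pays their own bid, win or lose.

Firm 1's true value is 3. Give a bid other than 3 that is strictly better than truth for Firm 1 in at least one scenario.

Suppose Firm 2 bids 3 and Firm 3 bids 4.
Bid 3: loses but pays 3, utility -3.
Bid 4: wins, pays 4, utility 3 - 4 = -1.
So bidding 4 beats truth here (-1 > -3).

4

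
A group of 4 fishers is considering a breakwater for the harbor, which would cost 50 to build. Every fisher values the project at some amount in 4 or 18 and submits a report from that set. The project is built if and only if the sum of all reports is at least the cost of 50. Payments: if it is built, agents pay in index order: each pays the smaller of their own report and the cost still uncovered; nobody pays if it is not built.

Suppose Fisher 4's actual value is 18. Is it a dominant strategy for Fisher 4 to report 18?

Check each profile of the others' reports and compare truth against every alternative report.
Others report (4, 18, 18): truth gives 8, best alternative gives 0.
Others report (18, 4, 18): truth gives 8, best alternative gives 0.
Others report (18, 18, 4): truth gives 8, best alternative gives 0.
Others report (18, 18, 18): truth gives 18, best alternative gives 18.
Others report (4, 4, 4): truth gives 0, best alternative gives 0.
Others report (4, 4, 18): truth gives 0, best alternative gives 0.
(Remaining 2 profiles checked similarly; truth is weakly best in each.)
In every case the truthful report is at least as good as any alternative, so it is a dominant strategy.

Yes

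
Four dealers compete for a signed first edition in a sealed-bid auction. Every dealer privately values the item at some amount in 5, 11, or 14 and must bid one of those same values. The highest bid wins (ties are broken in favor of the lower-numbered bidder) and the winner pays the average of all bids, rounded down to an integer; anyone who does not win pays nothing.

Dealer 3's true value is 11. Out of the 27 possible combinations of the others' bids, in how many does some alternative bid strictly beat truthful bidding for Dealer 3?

Others bid (5, 5, 14): truth gives 0; bid 14 gives 2 > 0. Violating.
Others bid (5, 11, 5): truth gives 0; bid 14 gives 3 > 0. Violating.
Others bid (5, 11, 11): truth gives 0; bid 14 gives 1 > 0. Violating.
Others bid (11, 5, 5): truth gives 0; bid 14 gives 3 > 0. Violating.
Others bid (5, 5, 5): truth gives 5; no alternative beats it.
Others bid (5, 5, 11): truth gives 3; no alternative beats it.
(Checking all 27 profiles: 6 have a profitable deviation, 21 do not.)

6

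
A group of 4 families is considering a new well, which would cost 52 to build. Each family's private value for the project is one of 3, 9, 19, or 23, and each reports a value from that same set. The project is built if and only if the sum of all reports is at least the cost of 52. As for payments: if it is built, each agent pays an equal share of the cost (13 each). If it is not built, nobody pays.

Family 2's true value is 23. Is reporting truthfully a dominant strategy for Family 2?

Check each profile of the others' reports and compare truth against every alternative report.
Others report (3, 3, 23): truth gives 10, best alternative gives 0.
Others report (3, 9, 19): truth gives 10, best alternative gives 0.
Others report (3, 19, 9): truth gives 10, best alternative gives 0.
Others report (3, 23, 3): truth gives 10, best alternative gives 0.
Others report (9, 3, 19): truth gives 10, best alternative gives 0.
Others report (9, 19, 3): truth gives 10, best alternative gives 0.
(Remaining 58 profiles checked similarly; truth is weakly best in each.)
In every case the truthful report is at least as good as any alternative, so it is a dominant strategy.

Yes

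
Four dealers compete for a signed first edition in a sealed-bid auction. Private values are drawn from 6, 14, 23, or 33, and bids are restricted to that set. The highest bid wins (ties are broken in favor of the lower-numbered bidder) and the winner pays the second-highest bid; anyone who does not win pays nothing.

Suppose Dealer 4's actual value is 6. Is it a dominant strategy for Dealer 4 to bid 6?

Check each profile of the others' bids and compare truth against every alternative bid.
Others bid (6, 6, 6): truth gives 0, best alternative gives 0.
Others bid (6, 6, 14): truth gives 0, best alternative gives 0.
Others bid (6, 6, 23): truth gives 0, best alternative gives 0.
Others bid (6, 6, 33): truth gives 0, best alternative gives 0.
Others bid (6, 14, 6): truth gives 0, best alternative gives 0.
Others bid (6, 14, 14): truth gives 0, best alternative gives 0.
(Remaining 58 profiles checked similarly; truth is weakly best in each.)
In every case the truthful bid is at least as good as any alternative, so it is a dominant strategy.

Yes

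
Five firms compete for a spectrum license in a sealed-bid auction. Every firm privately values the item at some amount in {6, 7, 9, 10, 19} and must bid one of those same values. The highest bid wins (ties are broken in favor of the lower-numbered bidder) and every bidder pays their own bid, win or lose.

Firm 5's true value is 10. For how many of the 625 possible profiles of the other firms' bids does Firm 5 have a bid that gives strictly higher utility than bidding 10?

560

Others bid (6, 6, 6, 6): truth gives 0; bid 7 gives 3 > 0. Violating.
Others bid (6, 6, 6, 7): truth gives 0; bid 9 gives 1 > 0. Violating.
Others bid (6, 6, 6, 10): truth gives -10; bid 6 gives -6 > -10. Violating.
Others bid (6, 6, 6, 19): truth gives -10; bid 6 gives -6 > -10. Violating.
Others bid (6, 6, 6, 9): truth gives 0; no alternative beats it.
Others bid (6, 6, 7, 9): truth gives 0; no alternative beats it.
(Checking all 625 profiles: 560 have a profitable deviation, 65 do not.)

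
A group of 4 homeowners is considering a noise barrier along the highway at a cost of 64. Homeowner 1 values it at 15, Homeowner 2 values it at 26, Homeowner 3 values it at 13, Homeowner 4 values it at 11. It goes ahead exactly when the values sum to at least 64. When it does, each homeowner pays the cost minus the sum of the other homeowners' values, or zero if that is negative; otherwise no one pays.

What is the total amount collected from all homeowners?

61

Total value 65 ≥ cost 64, so it is built.
Homeowner 1: others sum to 50; max(0, 64 - 50) = 14.
Homeowner 2: others sum to 39; max(0, 64 - 39) = 25.
Homeowner 3: others sum to 52; max(0, 64 - 52) = 12.
Homeowner 4: others sum to 54; max(0, 64 - 54) = 10.
Total collected = 14 + 25 + 12 + 10 = 61.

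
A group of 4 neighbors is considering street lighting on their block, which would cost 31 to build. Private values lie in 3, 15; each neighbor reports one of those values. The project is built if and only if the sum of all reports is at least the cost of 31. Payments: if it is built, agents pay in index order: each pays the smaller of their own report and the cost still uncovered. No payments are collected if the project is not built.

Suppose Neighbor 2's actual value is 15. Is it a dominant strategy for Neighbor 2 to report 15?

Consider the case where Neighbor 1 reports 3, Neighbor 3 reports 15 and Neighbor 4 reports 15.
Truthful report 15: project built, pays 15, utility 15 - 15 = 0.
Report 3 instead: project built, pays 3, utility 15 - 3 = 12.
Since 12 > 0, reporting 3 is strictly better here, so truthful reporting is not dominant.

No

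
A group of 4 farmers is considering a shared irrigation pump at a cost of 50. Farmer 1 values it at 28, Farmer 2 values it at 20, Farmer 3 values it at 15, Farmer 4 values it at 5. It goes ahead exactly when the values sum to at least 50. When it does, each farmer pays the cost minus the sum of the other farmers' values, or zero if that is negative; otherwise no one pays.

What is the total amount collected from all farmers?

Total value 68 ≥ cost 50, so it is built.
Farmer 1: others sum to 40; max(0, 50 - 40) = 10.
Farmer 2: others sum to 48; max(0, 50 - 48) = 2.
Farmer 3: others sum to 53; max(0, 50 - 53) = 0.
Farmer 4: others sum to 63; max(0, 50 - 63) = 0.
Total collected = 10 + 2 + 0 + 0 = 12.

12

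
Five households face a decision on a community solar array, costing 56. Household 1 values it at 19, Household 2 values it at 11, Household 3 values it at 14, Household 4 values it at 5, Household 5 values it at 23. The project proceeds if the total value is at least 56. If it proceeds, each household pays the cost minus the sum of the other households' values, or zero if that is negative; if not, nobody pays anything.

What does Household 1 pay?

Total value 72 ≥ cost 56, so the project is built.
The other households' values sum to 53.
Cost minus that sum is 56 - 53 = 3.

3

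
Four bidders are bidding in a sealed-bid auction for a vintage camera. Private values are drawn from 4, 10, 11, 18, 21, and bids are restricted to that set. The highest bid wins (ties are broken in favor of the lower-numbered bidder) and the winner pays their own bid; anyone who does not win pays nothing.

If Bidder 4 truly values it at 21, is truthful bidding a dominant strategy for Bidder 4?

Consider the case where Bidder 1 bids 4, Bidder 2 bids 4 and Bidder 3 bids 4.
Truthful bid 21: wins, pays 21, utility 21 - 21 = 0.
Bid 10 instead: wins, pays 10, utility 21 - 10 = 11.
Since 11 > 0, bidding 10 is strictly better here, so truthful bidding is not dominant.

No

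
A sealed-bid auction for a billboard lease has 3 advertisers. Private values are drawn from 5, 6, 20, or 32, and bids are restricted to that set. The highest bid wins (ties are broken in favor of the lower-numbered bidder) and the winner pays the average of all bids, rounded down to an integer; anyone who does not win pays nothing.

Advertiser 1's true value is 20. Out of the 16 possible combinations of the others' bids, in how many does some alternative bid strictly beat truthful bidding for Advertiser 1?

4

Others bid (5, 5): truth gives 10; bid 5 gives 15 > 10. Violating.
Others bid (5, 6): truth gives 10; bid 6 gives 15 > 10. Violating.
Others bid (6, 5): truth gives 10; bid 6 gives 15 > 10. Violating.
Others bid (6, 6): truth gives 10; bid 6 gives 14 > 10. Violating.
Others bid (5, 20): truth gives 5; no alternative beats it.
Others bid (5, 32): truth gives 0; no alternative beats it.
(Checking all 16 profiles: 4 have a profitable deviation, 12 do not.)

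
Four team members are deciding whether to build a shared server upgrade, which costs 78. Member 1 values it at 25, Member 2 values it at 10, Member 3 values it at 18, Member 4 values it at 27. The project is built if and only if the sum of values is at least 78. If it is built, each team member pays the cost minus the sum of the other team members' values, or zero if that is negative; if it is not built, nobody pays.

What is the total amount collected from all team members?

Total value 80 ≥ cost 78, so it is built.
Member 1: others sum to 55; max(0, 78 - 55) = 23.
Member 2: others sum to 70; max(0, 78 - 70) = 8.
Member 3: others sum to 62; max(0, 78 - 62) = 16.
Member 4: others sum to 53; max(0, 78 - 53) = 25.
Total collected = 23 + 8 + 16 + 25 = 72.

72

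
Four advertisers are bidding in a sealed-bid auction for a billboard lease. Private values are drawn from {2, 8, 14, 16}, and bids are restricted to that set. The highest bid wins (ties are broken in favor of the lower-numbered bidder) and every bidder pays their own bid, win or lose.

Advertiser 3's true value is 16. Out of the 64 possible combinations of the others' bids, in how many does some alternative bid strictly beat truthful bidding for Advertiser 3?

Others bid (2, 2, 2): truth gives 0; bid 8 gives 8 > 0. Violating.
Others bid (2, 2, 8): truth gives 0; bid 8 gives 8 > 0. Violating.
Others bid (2, 2, 14): truth gives 0; bid 14 gives 2 > 0. Violating.
Others bid (2, 8, 2): truth gives 0; bid 14 gives 2 > 0. Violating.
Others bid (2, 2, 16): truth gives 0; no alternative beats it.
Others bid (2, 8, 16): truth gives 0; no alternative beats it.
(Checking all 64 profiles: 40 have a profitable deviation, 24 do not.)

40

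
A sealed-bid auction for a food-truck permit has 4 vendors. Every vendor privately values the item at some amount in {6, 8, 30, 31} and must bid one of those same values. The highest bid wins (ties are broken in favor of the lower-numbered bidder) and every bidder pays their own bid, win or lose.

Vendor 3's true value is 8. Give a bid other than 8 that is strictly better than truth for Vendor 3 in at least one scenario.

6

Suppose Vendor 1 bids 6, Vendor 2 bids 6 and Vendor 4 bids 30.
Bid 8: loses but pays 8, utility -8.
Bid 6: loses but pays 6, utility -6.
So bidding 6 beats truth here (-6 > -8).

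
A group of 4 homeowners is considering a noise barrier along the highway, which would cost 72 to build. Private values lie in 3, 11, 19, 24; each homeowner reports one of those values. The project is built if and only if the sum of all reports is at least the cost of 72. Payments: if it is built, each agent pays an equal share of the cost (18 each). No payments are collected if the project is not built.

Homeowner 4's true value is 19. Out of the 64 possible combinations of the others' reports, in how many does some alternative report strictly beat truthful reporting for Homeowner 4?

6

Others report (3, 24, 24): truth gives 0; report 24 gives 1 > 0. Violating.
Others report (11, 19, 19): truth gives 0; report 24 gives 1 > 0. Violating.
Others report (19, 11, 19): truth gives 0; report 24 gives 1 > 0. Violating.
Others report (19, 19, 11): truth gives 0; report 24 gives 1 > 0. Violating.
Others report (3, 3, 3): truth gives 0; no alternative beats it.
Others report (3, 3, 11): truth gives 0; no alternative beats it.
(Checking all 64 profiles: 6 have a profitable deviation, 58 do not.)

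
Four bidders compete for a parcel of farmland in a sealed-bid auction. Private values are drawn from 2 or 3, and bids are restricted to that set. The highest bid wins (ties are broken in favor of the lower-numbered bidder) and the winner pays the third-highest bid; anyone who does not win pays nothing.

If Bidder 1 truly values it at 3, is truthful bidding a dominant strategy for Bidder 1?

Check each profile of the others' bids and compare truth against every alternative bid.
Others bid (2, 2, 3): truth gives 1, best alternative gives 0.
Others bid (2, 3, 2): truth gives 1, best alternative gives 0.
Others bid (3, 2, 2): truth gives 1, best alternative gives 0.
Others bid (2, 2, 2): truth gives 1, best alternative gives 1.
Others bid (2, 3, 3): truth gives 0, best alternative gives 0.
Others bid (3, 2, 3): truth gives 0, best alternative gives 0.
(Remaining 2 profiles checked similarly; truth is weakly best in each.)
In every case the truthful bid is at least as good as any alternative, so it is a dominant strategy.

Yes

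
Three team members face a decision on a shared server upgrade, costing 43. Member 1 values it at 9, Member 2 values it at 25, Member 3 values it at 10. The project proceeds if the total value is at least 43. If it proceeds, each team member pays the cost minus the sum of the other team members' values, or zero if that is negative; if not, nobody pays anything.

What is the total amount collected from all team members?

41

Total value 44 ≥ cost 43, so it is built.
Member 1: others sum to 35; max(0, 43 - 35) = 8.
Member 2: others sum to 19; max(0, 43 - 19) = 24.
Member 3: others sum to 34; max(0, 43 - 34) = 9.
Total collected = 8 + 24 + 9 = 41.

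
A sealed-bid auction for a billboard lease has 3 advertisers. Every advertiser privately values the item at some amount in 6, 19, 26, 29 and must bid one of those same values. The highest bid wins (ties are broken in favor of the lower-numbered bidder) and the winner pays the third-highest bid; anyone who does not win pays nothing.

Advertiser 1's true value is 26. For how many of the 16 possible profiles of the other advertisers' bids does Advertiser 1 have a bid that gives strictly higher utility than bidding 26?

4

Others bid (6, 29): truth gives 0; bid 29 gives 20 > 0. Violating.
Others bid (19, 29): truth gives 0; bid 29 gives 7 > 0. Violating.
Others bid (29, 6): truth gives 0; bid 29 gives 20 > 0. Violating.
Others bid (29, 19): truth gives 0; bid 29 gives 7 > 0. Violating.
Others bid (6, 6): truth gives 20; no alternative beats it.
Others bid (6, 19): truth gives 20; no alternative beats it.
(Checking all 16 profiles: 4 have a profitable deviation, 12 do not.)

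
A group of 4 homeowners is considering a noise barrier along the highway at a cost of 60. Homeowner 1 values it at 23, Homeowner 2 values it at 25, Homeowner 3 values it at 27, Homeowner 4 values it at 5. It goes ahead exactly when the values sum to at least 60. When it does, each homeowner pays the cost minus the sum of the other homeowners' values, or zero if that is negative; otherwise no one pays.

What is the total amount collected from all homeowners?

15

Total value 80 ≥ cost 60, so it is built.
Homeowner 1: others sum to 57; max(0, 60 - 57) = 3.
Homeowner 2: others sum to 55; max(0, 60 - 55) = 5.
Homeowner 3: others sum to 53; max(0, 60 - 53) = 7.
Homeowner 4: others sum to 75; max(0, 60 - 75) = 0.
Total collected = 3 + 5 + 7 + 0 = 15.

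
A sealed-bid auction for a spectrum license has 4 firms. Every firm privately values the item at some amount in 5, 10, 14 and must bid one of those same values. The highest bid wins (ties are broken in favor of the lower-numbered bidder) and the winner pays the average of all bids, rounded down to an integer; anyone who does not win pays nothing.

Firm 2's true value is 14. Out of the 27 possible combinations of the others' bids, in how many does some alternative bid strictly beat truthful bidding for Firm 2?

Others bid (5, 5, 5): truth gives 7; bid 10 gives 8 > 7. Violating.
Others bid (5, 5, 10): truth gives 6; bid 10 gives 7 > 6. Violating.
Others bid (5, 10, 5): truth gives 6; bid 10 gives 7 > 6. Violating.
Others bid (5, 10, 10): truth gives 5; bid 10 gives 6 > 5. Violating.
Others bid (5, 5, 14): truth gives 5; no alternative beats it.
Others bid (5, 10, 14): truth gives 4; no alternative beats it.
(Checking all 27 profiles: 4 have a profitable deviation, 23 do not.)

4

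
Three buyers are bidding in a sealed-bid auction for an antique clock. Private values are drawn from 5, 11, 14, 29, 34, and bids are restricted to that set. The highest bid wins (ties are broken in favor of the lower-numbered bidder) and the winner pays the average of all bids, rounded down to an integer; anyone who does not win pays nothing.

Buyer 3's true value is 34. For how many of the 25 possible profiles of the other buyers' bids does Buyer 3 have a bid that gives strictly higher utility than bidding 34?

Others bid (5, 5): truth gives 20; bid 11 gives 27 > 20. Violating.
Others bid (5, 11): truth gives 18; bid 14 gives 24 > 18. Violating.
Others bid (5, 14): truth gives 17; bid 29 gives 18 > 17. Violating.
Others bid (11, 5): truth gives 18; bid 14 gives 24 > 18. Violating.
Others bid (5, 29): truth gives 12; no alternative beats it.
Others bid (5, 34): truth gives 0; no alternative beats it.
(Checking all 25 profiles: 9 have a profitable deviation, 16 do not.)

9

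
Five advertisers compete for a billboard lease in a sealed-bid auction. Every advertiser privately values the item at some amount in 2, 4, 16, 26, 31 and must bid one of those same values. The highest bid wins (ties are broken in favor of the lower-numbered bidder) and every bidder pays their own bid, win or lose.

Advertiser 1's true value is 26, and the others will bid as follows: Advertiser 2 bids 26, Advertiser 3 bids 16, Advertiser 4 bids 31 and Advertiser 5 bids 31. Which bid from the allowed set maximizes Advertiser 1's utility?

Bid 2: loses but pays 2, utility -2.
Bid 4: loses but pays 4, utility -4.
Bid 16: loses but pays 16, utility -16.
Bid 26: loses but pays 26, utility -26.
Bid 31: wins, pays 31, utility 26 - 31 = -5.
The best choice is 2 with utility -2.

2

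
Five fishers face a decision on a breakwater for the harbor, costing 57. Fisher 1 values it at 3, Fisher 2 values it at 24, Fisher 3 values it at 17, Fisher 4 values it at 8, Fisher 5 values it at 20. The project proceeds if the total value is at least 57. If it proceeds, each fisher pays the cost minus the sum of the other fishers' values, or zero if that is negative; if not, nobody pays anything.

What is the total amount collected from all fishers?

16

Total value 72 ≥ cost 57, so it is built.
Fisher 1: others sum to 69; max(0, 57 - 69) = 0.
Fisher 2: others sum to 48; max(0, 57 - 48) = 9.
Fisher 3: others sum to 55; max(0, 57 - 55) = 2.
Fisher 4: others sum to 64; max(0, 57 - 64) = 0.
Fisher 5: others sum to 52; max(0, 57 - 52) = 5.
Total collected = 0 + 9 + 2 + 0 + 5 = 16.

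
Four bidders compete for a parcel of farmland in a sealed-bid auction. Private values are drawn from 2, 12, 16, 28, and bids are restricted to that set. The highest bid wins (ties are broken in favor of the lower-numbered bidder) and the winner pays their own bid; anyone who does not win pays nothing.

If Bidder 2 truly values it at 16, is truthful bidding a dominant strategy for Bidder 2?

No

Consider the case where Bidder 1 bids 2, Bidder 3 bids 2 and Bidder 4 bids 2.
Truthful bid 16: wins, pays 16, utility 16 - 16 = 0.
Bid 12 instead: wins, pays 12, utility 16 - 12 = 4.
Since 4 > 0, bidding 12 is strictly better here, so truthful bidding is not dominant.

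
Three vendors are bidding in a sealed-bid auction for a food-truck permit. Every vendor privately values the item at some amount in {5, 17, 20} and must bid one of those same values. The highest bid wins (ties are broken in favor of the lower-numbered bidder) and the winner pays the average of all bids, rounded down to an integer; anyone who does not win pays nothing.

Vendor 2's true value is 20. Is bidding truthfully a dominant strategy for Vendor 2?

Consider the case where Vendor 1 bids 5 and Vendor 3 bids 5.
Truthful bid 20: wins, pays 10, utility 20 - 10 = 10.
Bid 17 instead: wins, pays 9, utility 20 - 9 = 11.
Since 11 > 10, bidding 17 is strictly better here, so truthful bidding is not dominant.

No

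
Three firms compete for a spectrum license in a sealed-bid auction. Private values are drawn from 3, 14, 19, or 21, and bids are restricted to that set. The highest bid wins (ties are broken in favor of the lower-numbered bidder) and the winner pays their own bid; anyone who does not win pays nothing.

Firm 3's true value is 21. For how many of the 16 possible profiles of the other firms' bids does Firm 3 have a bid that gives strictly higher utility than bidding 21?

4

Others bid (3, 3): truth gives 0; bid 14 gives 7 > 0. Violating.
Others bid (3, 14): truth gives 0; bid 19 gives 2 > 0. Violating.
Others bid (14, 3): truth gives 0; bid 19 gives 2 > 0. Violating.
Others bid (14, 14): truth gives 0; bid 19 gives 2 > 0. Violating.
Others bid (3, 19): truth gives 0; no alternative beats it.
Others bid (3, 21): truth gives 0; no alternative beats it.
(Checking all 16 profiles: 4 have a profitable deviation, 12 do not.)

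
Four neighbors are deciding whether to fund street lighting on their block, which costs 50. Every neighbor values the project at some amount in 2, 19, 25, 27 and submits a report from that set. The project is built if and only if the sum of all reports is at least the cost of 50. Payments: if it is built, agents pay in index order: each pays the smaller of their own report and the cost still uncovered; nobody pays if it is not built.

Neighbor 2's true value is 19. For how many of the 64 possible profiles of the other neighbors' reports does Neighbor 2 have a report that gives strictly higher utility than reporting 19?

Others report (2, 19, 27): truth gives 0; report 2 gives 17 > 0. Violating.
Others report (2, 25, 25): truth gives 0; report 2 gives 17 > 0. Violating.
Others report (2, 25, 27): truth gives 0; report 2 gives 17 > 0. Violating.
Others report (2, 27, 19): truth gives 0; report 2 gives 17 > 0. Violating.
Others report (2, 2, 2): truth gives 0; no alternative beats it.
Others report (2, 2, 19): truth gives 0; no alternative beats it.
(Checking all 64 profiles: 45 have a profitable deviation, 19 do not.)

45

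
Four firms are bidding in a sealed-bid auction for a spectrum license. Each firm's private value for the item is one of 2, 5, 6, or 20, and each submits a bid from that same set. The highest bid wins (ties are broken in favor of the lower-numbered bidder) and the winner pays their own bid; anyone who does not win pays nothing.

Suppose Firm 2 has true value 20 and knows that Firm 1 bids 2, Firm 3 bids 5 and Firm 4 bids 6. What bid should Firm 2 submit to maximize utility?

Bid 2: loses, pays 0, utility 0.
Bid 5: loses, pays 0, utility 0.
Bid 6: wins, pays 6, utility 20 - 6 = 14.
Bid 20: wins, pays 20, utility 20 - 20 = 0.
The best choice is 6 with utility 14.

6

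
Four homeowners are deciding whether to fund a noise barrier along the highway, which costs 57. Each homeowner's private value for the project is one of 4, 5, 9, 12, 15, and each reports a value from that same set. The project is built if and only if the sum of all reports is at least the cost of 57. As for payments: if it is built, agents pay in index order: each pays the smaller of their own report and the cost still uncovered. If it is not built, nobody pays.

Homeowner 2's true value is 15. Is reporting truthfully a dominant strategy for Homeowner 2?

Consider the case where Homeowner 1 reports 15, Homeowner 3 reports 15 and Homeowner 4 reports 15.
Truthful report 15: project built, pays 15, utility 15 - 15 = 0.
Report 12 instead: project built, pays 12, utility 15 - 12 = 3.
Since 3 > 0, reporting 12 is strictly better here, so truthful reporting is not dominant.

No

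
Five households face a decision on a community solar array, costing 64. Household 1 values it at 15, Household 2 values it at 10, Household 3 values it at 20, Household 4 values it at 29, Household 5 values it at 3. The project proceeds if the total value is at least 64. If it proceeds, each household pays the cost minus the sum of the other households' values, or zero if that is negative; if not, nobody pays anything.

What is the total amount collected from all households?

Total value 77 ≥ cost 64, so it is built.
Household 1: others sum to 62; max(0, 64 - 62) = 2.
Household 2: others sum to 67; max(0, 64 - 67) = 0.
Household 3: others sum to 57; max(0, 64 - 57) = 7.
Household 4: others sum to 48; max(0, 64 - 48) = 16.
Household 5: others sum to 74; max(0, 64 - 74) = 0.
Total collected = 2 + 0 + 7 + 16 + 0 = 25.

25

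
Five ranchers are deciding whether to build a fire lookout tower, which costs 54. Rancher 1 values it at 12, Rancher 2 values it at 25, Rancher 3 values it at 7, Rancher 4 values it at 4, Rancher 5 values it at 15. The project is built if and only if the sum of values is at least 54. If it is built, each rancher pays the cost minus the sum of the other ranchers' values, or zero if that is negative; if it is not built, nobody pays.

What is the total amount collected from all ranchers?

Total value 63 ≥ cost 54, so it is built.
Rancher 1: others sum to 51; max(0, 54 - 51) = 3.
Rancher 2: others sum to 38; max(0, 54 - 38) = 16.
Rancher 3: others sum to 56; max(0, 54 - 56) = 0.
Rancher 4: others sum to 59; max(0, 54 - 59) = 0.
Rancher 5: others sum to 48; max(0, 54 - 48) = 6.
Total collected = 3 + 16 + 0 + 0 + 6 = 25.

25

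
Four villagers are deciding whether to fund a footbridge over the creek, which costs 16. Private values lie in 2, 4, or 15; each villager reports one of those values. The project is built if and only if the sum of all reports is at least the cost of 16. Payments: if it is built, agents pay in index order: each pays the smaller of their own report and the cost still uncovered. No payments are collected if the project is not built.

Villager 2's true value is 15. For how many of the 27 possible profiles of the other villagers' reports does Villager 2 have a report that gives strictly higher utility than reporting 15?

Others report (2, 2, 15): truth gives 1; report 2 gives 13 > 1. Violating.
Others report (2, 4, 15): truth gives 1; report 2 gives 13 > 1. Violating.
Others report (2, 15, 2): truth gives 1; report 2 gives 13 > 1. Violating.
Others report (2, 15, 4): truth gives 1; report 2 gives 13 > 1. Violating.
Others report (2, 2, 2): truth gives 1; no alternative beats it.
Others report (2, 2, 4): truth gives 1; no alternative beats it.
(Checking all 27 profiles: 11 have a profitable deviation, 16 do not.)

11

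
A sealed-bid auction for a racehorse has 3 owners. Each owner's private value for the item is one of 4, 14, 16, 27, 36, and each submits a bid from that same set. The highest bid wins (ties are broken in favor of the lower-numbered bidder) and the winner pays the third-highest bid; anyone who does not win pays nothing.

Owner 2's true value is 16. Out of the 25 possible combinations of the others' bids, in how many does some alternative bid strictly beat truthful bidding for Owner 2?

Others bid (4, 27): truth gives 0; bid 27 gives 12 > 0. Violating.
Others bid (4, 36): truth gives 0; bid 36 gives 12 > 0. Violating.
Others bid (14, 27): truth gives 0; bid 27 gives 2 > 0. Violating.
Others bid (14, 36): truth gives 0; bid 36 gives 2 > 0. Violating.
Others bid (4, 4): truth gives 12; no alternative beats it.
Others bid (4, 14): truth gives 12; no alternative beats it.
(Checking all 25 profiles: 8 have a profitable deviation, 17 do not.)

8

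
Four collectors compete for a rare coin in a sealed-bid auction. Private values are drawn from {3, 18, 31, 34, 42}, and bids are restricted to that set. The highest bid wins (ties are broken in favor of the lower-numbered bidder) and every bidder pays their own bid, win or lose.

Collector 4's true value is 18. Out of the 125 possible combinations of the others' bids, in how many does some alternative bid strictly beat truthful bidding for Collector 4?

124

Others bid (3, 3, 18): truth gives -18; bid 3 gives -3 > -18. Violating.
Others bid (3, 3, 31): truth gives -18; bid 3 gives -3 > -18. Violating.
Others bid (3, 3, 34): truth gives -18; bid 3 gives -3 > -18. Violating.
Others bid (3, 3, 42): truth gives -18; bid 3 gives -3 > -18. Violating.
Others bid (3, 3, 3): truth gives 0; no alternative beats it.
(Checking all 125 profiles: 124 have a profitable deviation, 1 does not.)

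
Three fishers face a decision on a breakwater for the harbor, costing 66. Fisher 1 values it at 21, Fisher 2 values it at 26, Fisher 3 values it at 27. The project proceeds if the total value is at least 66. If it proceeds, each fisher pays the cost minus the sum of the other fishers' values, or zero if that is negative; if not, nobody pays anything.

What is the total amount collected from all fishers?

50

Total value 74 ≥ cost 66, so it is built.
Fisher 1: others sum to 53; max(0, 66 - 53) = 13.
Fisher 2: others sum to 48; max(0, 66 - 48) = 18.
Fisher 3: others sum to 47; max(0, 66 - 47) = 19.
Total collected = 13 + 18 + 19 = 50.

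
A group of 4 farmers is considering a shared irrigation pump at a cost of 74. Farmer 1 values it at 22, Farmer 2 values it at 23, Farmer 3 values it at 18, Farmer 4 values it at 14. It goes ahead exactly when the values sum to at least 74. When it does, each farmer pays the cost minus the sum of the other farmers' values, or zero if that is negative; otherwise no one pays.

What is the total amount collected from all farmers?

Total value 77 ≥ cost 74, so it is built.
Farmer 1: others sum to 55; max(0, 74 - 55) = 19.
Farmer 2: others sum to 54; max(0, 74 - 54) = 20.
Farmer 3: others sum to 59; max(0, 74 - 59) = 15.
Farmer 4: others sum to 63; max(0, 74 - 63) = 11.
Total collected = 19 + 20 + 15 + 11 = 65.

65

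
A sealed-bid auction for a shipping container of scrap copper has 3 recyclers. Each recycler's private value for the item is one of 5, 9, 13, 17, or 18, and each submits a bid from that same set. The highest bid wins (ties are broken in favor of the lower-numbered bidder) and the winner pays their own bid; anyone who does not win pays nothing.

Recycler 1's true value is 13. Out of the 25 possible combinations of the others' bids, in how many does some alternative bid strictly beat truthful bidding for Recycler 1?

Others bid (5, 5): truth gives 0; bid 5 gives 8 > 0. Violating.
Others bid (5, 9): truth gives 0; bid 9 gives 4 > 0. Violating.
Others bid (9, 5): truth gives 0; bid 9 gives 4 > 0. Violating.
Others bid (9, 9): truth gives 0; bid 9 gives 4 > 0. Violating.
Others bid (5, 13): truth gives 0; no alternative beats it.
Others bid (5, 17): truth gives 0; no alternative beats it.
(Checking all 25 profiles: 4 have a profitable deviation, 21 do not.)

4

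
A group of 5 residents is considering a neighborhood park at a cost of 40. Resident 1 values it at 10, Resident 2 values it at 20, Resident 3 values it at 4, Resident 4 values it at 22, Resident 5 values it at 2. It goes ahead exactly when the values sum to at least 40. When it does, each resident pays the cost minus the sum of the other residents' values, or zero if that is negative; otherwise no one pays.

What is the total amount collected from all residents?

6

Total value 58 ≥ cost 40, so it is built.
Resident 1: others sum to 48; max(0, 40 - 48) = 0.
Resident 2: others sum to 38; max(0, 40 - 38) = 2.
Resident 3: others sum to 54; max(0, 40 - 54) = 0.
Resident 4: others sum to 36; max(0, 40 - 36) = 4.
Resident 5: others sum to 56; max(0, 40 - 56) = 0.
Total collected = 0 + 2 + 0 + 4 + 0 = 6.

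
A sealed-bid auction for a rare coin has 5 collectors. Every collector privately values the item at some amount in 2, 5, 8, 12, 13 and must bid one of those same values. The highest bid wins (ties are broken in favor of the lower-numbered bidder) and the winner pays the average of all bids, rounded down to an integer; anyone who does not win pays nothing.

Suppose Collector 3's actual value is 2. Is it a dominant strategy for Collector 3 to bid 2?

Yes

Check each profile of the others' bids and compare truth against every alternative bid.
Others bid (2, 2, 2, 5): truth gives 0, best alternative gives -1.
Others bid (2, 2, 5, 2): truth gives 0, best alternative gives -1.
Others bid (2, 2, 5, 5): truth gives 0, best alternative gives -1.
Others bid (2, 2, 2, 2): truth gives 0, best alternative gives 0.
Others bid (2, 2, 2, 8): truth gives 0, best alternative gives 0.
Others bid (2, 2, 2, 12): truth gives 0, best alternative gives 0.
(Remaining 619 profiles checked similarly; truth is weakly best in each.)
In every case the truthful bid is at least as good as any alternative, so it is a dominant strategy.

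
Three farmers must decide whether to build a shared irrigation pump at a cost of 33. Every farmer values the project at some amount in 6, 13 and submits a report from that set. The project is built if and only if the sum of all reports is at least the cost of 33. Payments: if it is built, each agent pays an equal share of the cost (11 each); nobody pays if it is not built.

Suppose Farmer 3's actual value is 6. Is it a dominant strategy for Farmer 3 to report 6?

Yes

Check each profile of the others' reports and compare truth against every alternative report.
Others report (13, 13): truth gives 0, best alternative gives -5.
Others report (6, 6): truth gives 0, best alternative gives 0.
Others report (6, 13): truth gives 0, best alternative gives 0.
Others report (13, 6): truth gives 0, best alternative gives 0.
In every case the truthful report is at least as good as any alternative, so it is a dominant strategy.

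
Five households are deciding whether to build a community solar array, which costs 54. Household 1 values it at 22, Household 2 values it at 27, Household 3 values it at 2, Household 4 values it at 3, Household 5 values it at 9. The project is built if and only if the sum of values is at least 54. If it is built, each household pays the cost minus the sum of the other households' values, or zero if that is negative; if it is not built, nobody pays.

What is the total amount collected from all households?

Total value 63 ≥ cost 54, so it is built.
Household 1: others sum to 41; max(0, 54 - 41) = 13.
Household 2: others sum to 36; max(0, 54 - 36) = 18.
Household 3: others sum to 61; max(0, 54 - 61) = 0.
Household 4: others sum to 60; max(0, 54 - 60) = 0.
Household 5: others sum to 54; max(0, 54 - 54) = 0.
Total collected = 13 + 18 + 0 + 0 + 0 = 31.

31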